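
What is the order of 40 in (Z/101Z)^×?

100

The order of 40 must divide φ(101) = 101 − 1 = 100 = 2^2 · 5^2.
Divisors of 100: 1, 2, 4, 5, 10, 20, 25, 50, 100.
Compute 40^d (mod 101) for the divisors d until we hit 1:
40^1 ≡ 40 (mod 101)
40^2 ≡ 85 (mod 101)
40^4 ≡ 54 (mod 101)
40^5 ≡ 39 (mod 101)
40^10 ≡ 6 (mod 101)
40^20 ≡ 36 (mod 101)
40^25 ≡ 91 (mod 101)
40^50 ≡ 100 (mod 101)
40^100 ≡ 1 (mod 101) ✓
Therefore the multiplicative order of 40 modulo 101 is 100.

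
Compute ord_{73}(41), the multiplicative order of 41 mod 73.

18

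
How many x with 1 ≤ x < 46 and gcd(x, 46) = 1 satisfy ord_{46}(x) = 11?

10

φ(46) = φ(2)·φ(23) = 1·22 = 22 = 2 · 11.
(Z/46Z)^× is cyclic (|G| = 22); a cyclic group of order m has exactly φ(d) elements of each order d | m, and none otherwise.
11 | 22, and φ(11) = 11 − 1 = 10.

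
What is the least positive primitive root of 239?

7

φ(239) = 239 − 1 = 238 = 2 · 7 · 17.
g is a primitive root iff g^(238/q) ≢ 1 (mod 239) for each prime q ∈ {2, 7, 17}.
g = 2: 2^119 ≡ 1 — hits 1, so not a primitive root.
g = 3: 3^119 ≡ 1 — hits 1, so not a primitive root.
g = 4: 4^119 ≡ 1 — hits 1, so not a primitive root.
g = 5: 5^119 ≡ 1 — hits 1, so not a primitive root.
g = 6: 6^119 ≡ 1 — hits 1, so not a primitive root.
g = 7: 7^119 ≡ 238; 7^34 ≡ 24; 7^14 ≡ 211 — none is 1, so 7 is a primitive root.
Hence the least primitive root of 239 is 7.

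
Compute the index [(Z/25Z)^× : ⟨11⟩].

By Lagrange's theorem, ord_25(11) divides φ(25) = φ(5^2) = 5·(5−1) = 20 = 2^2 · 5.
Divisors of 20: 1, 2, 4, 5, 10, 20.
Compute 11^d (mod 25) for the divisors d until we hit 1:
11^1 ≡ 11 (mod 25)
11^2 ≡ 21 (mod 25)
11^4 ≡ 16 (mod 25)
11^5 ≡ 1 (mod 25) ✓
So ord_25(11) = 5, hence |⟨11⟩| = 5.
The index is φ(25) / ord(11) = 20 / 5 = 4.

4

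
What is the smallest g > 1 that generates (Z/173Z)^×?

φ(173) = 173 − 1 = 172 = 2^2 · 43.
Test candidates g = 2, 3, … against the prime factors q ∈ {2, 43} of φ(173): g is a generator iff g^(172/q) ≢ 1 for every such q.
g = 2: 2^86 ≡ 172; 2^4 ≡ 16 — none is 1, so 2 is a primitive root.
Hence the least primitive root of 173 is 2.

2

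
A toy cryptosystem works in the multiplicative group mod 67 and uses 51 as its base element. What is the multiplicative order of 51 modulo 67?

The order of 51 must divide φ(67) = 67 − 1 = 66 = 2 · 3 · 11.
Divisors of 66: 1, 2, 3, 6, 11, 22, 33, 66.
Evaluate successive powers at the divisors of 66:
51^1 ≡ 51
51^2 ≡ 55
51^3 ≡ 58
51^6 ≡ 14
51^11 ≡ 38
51^22 ≡ 37
51^33 ≡ 66
51^66 ≡ 1
So ord_67(51) = 66.

66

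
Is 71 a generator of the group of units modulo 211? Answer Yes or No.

φ(211) = 211 − 1 = 210 = 2 · 3 · 5 · 7.
Test 71^(210/q) mod 211 for each prime factor q of 210:
71^105 ≡ 1 (mod 211)  [q = 2: ≡ 1 ✗]
71^70 ≡ 1 (mod 211)  [q = 3: ≡ 1 ✗]
71^42 ≡ 188 (mod 211)  [q = 5: ≢ 1 ✓]
71^30 ≡ 1 (mod 211)  [q = 7: ≡ 1 ✗]
71^105 ≡ 1 shows ord(71) | 105, strictly less than φ(211); not a primitive root.

No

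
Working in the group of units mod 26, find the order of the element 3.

The order of 3 must divide φ(26) = φ(2)·φ(13) = 1·12 = 12 = 2^2 · 3.
Divisors of 12: 1, 2, 3, 4, 6, 12.
Compute 3^d (mod 26) for the divisors d until we hit 1:
3^1 ≡ 3 (mod 26)
3^2 ≡ 9 (mod 26)
3^3 ≡ 1 (mod 26) ✓
So ord_26(3) = 3.

3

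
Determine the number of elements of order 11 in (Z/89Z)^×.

φ(89) = 89 − 1 = 88 = 2^3 · 11.
In a cyclic group of order 88, there are φ(d) elements of order d for each divisor d of 88, and zero for non-divisors.
11 | 88, and φ(11) = 11 − 1 = 10.

10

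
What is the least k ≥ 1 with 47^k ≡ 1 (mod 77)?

30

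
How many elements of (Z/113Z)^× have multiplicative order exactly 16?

8

φ(113) = 113 − 1 = 112 = 2^4 · 7.
Since (Z/113Z)^× is cyclic of order 112, the number of elements of order d is φ(d) when d | 112 and 0 otherwise.
16 = 2^4 divides 112, and φ(16) = 8.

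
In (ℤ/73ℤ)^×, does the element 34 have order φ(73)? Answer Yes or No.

Yes

φ(73) = 73 − 1 = 72 = 2^3 · 3^2.
34 is a primitive root mod 73 iff 34^(φ(73)/q) ≢ 1 for every prime q | φ(73), i.e. q ∈ {2, 3}.
34^36 ≡ 72 (mod 73)  [q = 2: ≢ 1 ✓]
34^24 ≡ 64 (mod 73)  [q = 3: ≢ 1 ✓]
All checks pass, so 34 has order 72 and is a primitive root modulo 73.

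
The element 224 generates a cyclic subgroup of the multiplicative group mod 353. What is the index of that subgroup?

ord(224) | φ(353) = 353 − 1 = 352 = 2^5 · 11.
Divisors of 352: 1, 2, 4, 8, 11, 16, 22, 32, 44, 88, 176, 352.
Check 224^d mod 353 for each divisor in increasing order:
224^1 ≡ 224
224^2 ≡ 50
224^4 ≡ 29
224^8 ≡ 135
224^11 ≡ 101
224^16 ≡ 222
224^22 ≡ 317
224^32 ≡ 217
224^44 ≡ 237
224^88 ≡ 42
224^176 ≡ 352
224^352 ≡ 1
The order of 224 is 352, so the subgroup it generates has 352 elements.
The index is φ(353) / ord(224) = 352 / 352 = 1.

1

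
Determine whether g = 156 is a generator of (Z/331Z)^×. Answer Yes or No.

φ(331) = 331 − 1 = 330 = 2 · 3 · 5 · 11.
An element g generates (Z/331Z)^× iff g^(330/q) ≢ 1 (mod 331) for each prime q ∈ {2, 3, 5, 11}.
156^165 ≡ 1 (mod 331)  [q = 2: ≡ 1 ✗]
156^110 ≡ 299 (mod 331)  [q = 3: ≢ 1 ✓]
156^66 ≡ 323 (mod 331)  [q = 5: ≢ 1 ✓]
156^30 ≡ 85 (mod 331)  [q = 11: ≢ 1 ✓]
156^165 ≡ 1 shows ord(156) | 165, strictly less than φ(331); not a primitive root.

No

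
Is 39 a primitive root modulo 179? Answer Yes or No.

No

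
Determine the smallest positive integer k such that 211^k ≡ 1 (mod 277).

23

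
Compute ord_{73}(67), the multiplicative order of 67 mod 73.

36

Since 67 ∈ (Z/73Z)^×, its order divides φ(73) = 73 − 1 = 72 = 2^3 · 3^2.
Divisors of 72: 1, 2, 3, 4, 6, 8, 9, 12, 18, 24, 36, 72.
Compute 67^d (mod 73) for the divisors d until we hit 1:
67^1 ≡ 67 (mod 73)
67^2 ≡ 36 (mod 73)
67^3 ≡ 3 (mod 73)
67^4 ≡ 55 (mod 73)
67^6 ≡ 9 (mod 73)
67^8 ≡ 32 (mod 73)
67^9 ≡ 27 (mod 73)
67^12 ≡ 8 (mod 73)
67^18 ≡ 72 (mod 73)
67^24 ≡ 64 (mod 73)
67^36 ≡ 1 (mod 73) ✓
Therefore the multiplicative order of 67 modulo 73 is 36.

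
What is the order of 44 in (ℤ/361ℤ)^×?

171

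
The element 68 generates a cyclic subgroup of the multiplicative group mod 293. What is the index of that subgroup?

2

ord(68) | φ(293) = 293 − 1 = 292 = 2^2 · 73.
Divisors of 292: 1, 2, 4, 73, 146, 292.
Evaluate successive powers at the divisors of 292:
68^1 ≡ 68 (mod 293)
68^2 ≡ 229 (mod 293)
68^4 ≡ 287 (mod 293)
68^73 ≡ 292 (mod 293)
68^146 ≡ 1 (mod 293) ✓
So ord_293(68) = 146, hence |⟨68⟩| = 146.
The index is φ(293) / ord(68) = 292 / 146 = 2.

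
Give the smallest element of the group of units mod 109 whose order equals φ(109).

6

φ(109) = 109 − 1 = 108 = 2^2 · 3^3.
Test candidates g = 2, 3, … against the prime factors q ∈ {2, 3} of φ(109): g is a generator iff g^(108/q) ≢ 1 for every such q.
g = 2: 2^54 ≡ 108; 2^36 ≡ 1 — hits 1, so not a primitive root.
g = 3: 3^54 ≡ 1 — hits 1, so not a primitive root.
g = 4: 4^54 ≡ 1 — hits 1, so not a primitive root.
g = 5: 5^54 ≡ 1 — hits 1, so not a primitive root.
g = 6: 6^54 ≡ 108; 6^36 ≡ 63 — none is 1, so 6 is a primitive root.
Hence the least primitive root of 109 is 6.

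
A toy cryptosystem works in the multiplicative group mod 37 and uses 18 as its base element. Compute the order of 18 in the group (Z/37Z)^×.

36

Since 18 ∈ (Z/37Z)^×, its order divides φ(37) = 37 − 1 = 36 = 2^2 · 3^2.
Divisors of 36: 1, 2, 3, 4, 6, 9, 12, 18, 36.
Evaluate successive powers at the divisors of 36:
18^1 ≡ 18 (mod 37)
18^2 ≡ 28 (mod 37)
18^3 ≡ 23 (mod 37)
18^4 ≡ 7 (mod 37)
18^6 ≡ 11 (mod 37)
18^9 ≡ 31 (mod 37)
18^12 ≡ 10 (mod 37)
18^18 ≡ 36 (mod 37)
18^36 ≡ 1 (mod 37) ✓
Therefore the multiplicative order of 18 modulo 37 is 36.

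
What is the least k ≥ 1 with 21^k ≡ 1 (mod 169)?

Since 21 ∈ (Z/169Z)^×, its order divides φ(169) = φ(13^2) = 13·(13−1) = 156 = 2^2 · 3 · 13.
Divisors of 156: 1, 2, 3, 4, 6, 12, 13, 26, 39, 52, 78, 156.
Check 21^d mod 169 for each divisor in increasing order:
21^1 ≡ 21
21^2 ≡ 103
21^3 ≡ 135
21^4 ≡ 131
21^6 ≡ 142
21^12 ≡ 53
21^13 ≡ 99
21^26 ≡ 168
21^39 ≡ 70
21^52 ≡ 1
Therefore the multiplicative order of 21 modulo 169 is 52.

52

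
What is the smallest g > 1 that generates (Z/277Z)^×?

φ(277) = 277 − 1 = 276 = 2^2 · 3 · 23.
g is a primitive root iff g^(276/q) ≢ 1 (mod 277) for each prime q ∈ {2, 3, 23}.
g = 2: 2^138 ≡ 276; 2^92 ≡ 1 — hits 1, so not a primitive root.
g = 3: 3^138 ≡ 1 — hits 1, so not a primitive root.
g = 4: 4^138 ≡ 1 — hits 1, so not a primitive root.
g = 5: 5^138 ≡ 276; 5^92 ≡ 116; 5^12 ≡ 27 — none is 1, so 5 is a primitive root.
So 5 is the smallest generator of (Z/277Z)^×.

5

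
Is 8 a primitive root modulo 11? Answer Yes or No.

Yes

φ(11) = 11 − 1 = 10 = 2 · 5.
8 is a primitive root mod 11 iff 8^(φ(11)/q) ≢ 1 for every prime q | φ(11), i.e. q ∈ {2, 5}.
8^5 ≡ 10 (mod 11)  [q = 2: ≢ 1 ✓]
8^2 ≡ 9 (mod 11)  [q = 5: ≢ 1 ✓]
Every test exponent gives a nontrivial residue, hence 8 generates the full group.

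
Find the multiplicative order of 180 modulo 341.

15

By Lagrange's theorem, ord_341(180) divides φ(341) = φ(11·31) = (11−1)·(31−1) = 10·30 = 300 = 2^2 · 3 · 5^2.
Divisors of 300: 1, 2, 3, 4, 5, 6, 10, 12, 15, 20, 25, 30, 50, 60, 75, 100, 150, 300.
Evaluate successive powers at the divisors of 300:
180^1 ≡ 180 (mod 341)
180^2 ≡ 5 (mod 341)
180^3 ≡ 218 (mod 341)
180^4 ≡ 25 (mod 341)
180^5 ≡ 67 (mod 341)
180^6 ≡ 125 (mod 341)
180^10 ≡ 56 (mod 341)
180^12 ≡ 280 (mod 341)
180^15 ≡ 1 (mod 341) ✓
So ord_341(180) = 15.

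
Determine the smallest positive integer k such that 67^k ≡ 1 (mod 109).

108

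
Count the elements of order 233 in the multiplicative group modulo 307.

0

φ(307) = 307 − 1 = 306 = 2 · 3^2 · 17.
(Z/307Z)^× is cyclic (|G| = 306); a cyclic group of order m has exactly φ(d) elements of each order d | m, and none otherwise.
Here 306 is not a multiple of 233, so there are no elements of order 233.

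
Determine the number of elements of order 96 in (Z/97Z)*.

32

φ(97) = 97 − 1 = 96 = 2^5 · 3.
In a cyclic group of order 96, there are φ(d) elements of order d for each divisor d of 96, and zero for non-divisors.
96 = 2^5 · 3 divides 96, and φ(96) = 32.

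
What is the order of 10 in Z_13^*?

ord(10) | φ(13) = 13 − 1 = 12 = 2^2 · 3.
Divisors of 12: 1, 2, 3, 4, 6, 12.
Compute 10^d (mod 13) for the divisors d until we hit 1:
10^1 ≡ 10 (mod 13)
10^2 ≡ 9 (mod 13)
10^3 ≡ 12 (mod 13)
10^4 ≡ 3 (mod 13)
10^6 ≡ 1 (mod 13) ✓
Therefore the multiplicative order of 10 modulo 13 is 6.

6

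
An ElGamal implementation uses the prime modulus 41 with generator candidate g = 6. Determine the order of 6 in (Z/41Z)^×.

By Lagrange's theorem, ord_41(6) divides φ(41) = 41 − 1 = 40 = 2^3 · 5.
Divisors of 40: 1, 2, 4, 5, 8, 10, 20, 40.
Compute 6^d (mod 41) for the divisors d until we hit 1:
6^1 ≡ 6 (mod 41)
6^2 ≡ 36 (mod 41)
6^4 ≡ 25 (mod 41)
6^5 ≡ 27 (mod 41)
6^8 ≡ 10 (mod 41)
6^10 ≡ 32 (mod 41)
6^20 ≡ 40 (mod 41)
6^40 ≡ 1 (mod 41) ✓
Hence ord(6) = 40.

40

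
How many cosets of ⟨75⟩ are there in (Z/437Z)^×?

ord(75) | φ(437) = φ(19·23) = (19−1)·(23−1) = 18·22 = 396 = 2^2 · 3^2 · 11.
Divisors of 396: 1, 2, 3, 4, 6, 9, 11, 12, 18, 22, 33, 36, 44, 66, 99, 132, 198, 396.
Test each divisor d:
75^1 ≡ 75
75^2 ≡ 381
75^3 ≡ 170
75^4 ≡ 77
75^6 ≡ 58
75^9 ≡ 246
75^11 ≡ 208
75^12 ≡ 305
75^18 ≡ 210
75^22 ≡ 1
The order of 75 is 22, so the subgroup it generates has 22 elements.
[(Z/437Z)^× : ⟨75⟩] = 396/22 = 18.

18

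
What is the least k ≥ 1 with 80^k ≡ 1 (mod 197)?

By Lagrange's theorem, ord_197(80) divides φ(197) = 197 − 1 = 196 = 2^2 · 7^2.
Divisors of 196: 1, 2, 4, 7, 14, 28, 49, 98, 196.
Evaluate successive powers at the divisors of 196:
80^1 ≡ 80
80^2 ≡ 96
80^4 ≡ 154
80^7 ≡ 129
80^14 ≡ 93
80^28 ≡ 178
80^49 ≡ 183
80^98 ≡ 196
80^196 ≡ 1
So ord_197(80) = 196.

196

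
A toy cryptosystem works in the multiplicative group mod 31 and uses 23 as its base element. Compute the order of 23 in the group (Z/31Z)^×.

10

ord(23) | φ(31) = 31 − 1 = 30 = 2 · 3 · 5.
Divisors of 30: 1, 2, 3, 5, 6, 10, 15, 30.
Evaluate successive powers at the divisors of 30:
23^1 ≡ 23 (mod 31)
23^2 ≡ 2 (mod 31)
23^3 ≡ 15 (mod 31)
23^5 ≡ 30 (mod 31)
23^6 ≡ 8 (mod 31)
23^10 ≡ 1 (mod 31) ✓
So ord_31(23) = 10.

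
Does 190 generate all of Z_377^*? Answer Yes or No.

377 = 13 · 29 is a product of two distinct odd primes, so (Z/377Z)^× ≅ (Z/13Z)^× × (Z/29Z)^× is not cyclic.
No primitive root modulo 377 exists; in particular 190 is not one.

No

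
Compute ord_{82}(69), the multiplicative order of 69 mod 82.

The order of 69 must divide φ(82) = φ(2)·φ(41) = 1·40 = 40 = 2^3 · 5.
Divisors of 40: 1, 2, 4, 5, 8, 10, 20, 40.
Test each divisor d:
69^1 ≡ 69 (mod 82)
69^2 ≡ 5 (mod 82)
69^4 ≡ 25 (mod 82)
69^5 ≡ 3 (mod 82)
69^8 ≡ 51 (mod 82)
69^10 ≡ 9 (mod 82)
69^20 ≡ 81 (mod 82)
69^40 ≡ 1 (mod 82) ✓
Hence ord(69) = 40.

40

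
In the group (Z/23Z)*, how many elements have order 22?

φ(23) = 23 − 1 = 22 = 2 · 11.
Since (Z/23Z)^× is cyclic of order 22, the number of elements of order d is φ(d) when d | 22 and 0 otherwise.
22 = 2 · 11 divides 22, and φ(22) = 10.

10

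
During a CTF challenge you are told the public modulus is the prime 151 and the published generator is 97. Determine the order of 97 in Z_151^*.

75

ord(97) | φ(151) = 151 − 1 = 150 = 2 · 3 · 5^2.
Divisors of 150: 1, 2, 3, 5, 6, 10, 15, 25, 30, 50, 75, 150.
Test each divisor d:
97^1 ≡ 97 (mod 151)
97^2 ≡ 47 (mod 151)
97^3 ≡ 29 (mod 151)
97^5 ≡ 4 (mod 151)
97^6 ≡ 86 (mod 151)
97^10 ≡ 16 (mod 151)
97^15 ≡ 64 (mod 151)
97^25 ≡ 118 (mod 151)
97^30 ≡ 19 (mod 151)
97^50 ≡ 32 (mod 151)
97^75 ≡ 1 (mod 151) ✓
Therefore the multiplicative order of 97 modulo 151 is 75.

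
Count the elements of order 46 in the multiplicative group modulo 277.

22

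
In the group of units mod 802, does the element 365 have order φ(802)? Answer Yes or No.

No

φ(802) = φ(2)·φ(401) = 1·400 = 400 = 2^4 · 5^2.
An element g generates (Z/802Z)^× iff g^(400/q) ≢ 1 (mod 802) for each prime q ∈ {2, 5}.
365^200 ≡ 1 (mod 802)  [q = 2: ≡ 1 ✗]
365^80 ≡ 39 (mod 802)  [q = 5: ≢ 1 ✓]
365^200 ≡ 1 shows ord(365) | 200, strictly less than φ(802); not a primitive root.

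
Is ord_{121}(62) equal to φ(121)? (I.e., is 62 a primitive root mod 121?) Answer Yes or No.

φ(121) = φ(11^2) = 11·(11−1) = 110 = 2 · 5 · 11.
It suffices to check that the order of 62 is not a proper divisor of 110: compute 62^(110/q) for q ∈ {2, 5, 11}.
62^55 ≡ 120 (mod 121)  [q = 2: ≢ 1 ✓]
62^22 ≡ 27 (mod 121)  [q = 5: ≢ 1 ✓]
62^10 ≡ 67 (mod 121)  [q = 11: ≢ 1 ✓]
None equal 1, so ord_121(62) = 110: 62 is a primitive root.

Yes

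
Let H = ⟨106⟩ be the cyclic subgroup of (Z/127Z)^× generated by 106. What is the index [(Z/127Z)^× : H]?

1

By Lagrange's theorem, ord_127(106) divides φ(127) = 127 − 1 = 126 = 2 · 3^2 · 7.
Divisors of 126: 1, 2, 3, 6, 7, 9, 14, 18, 21, 42, 63, 126.
Check 106^d mod 127 for each divisor in increasing order:
106^1 ≡ 106 (mod 127)
106^2 ≡ 60 (mod 127)
106^3 ≡ 10 (mod 127)
106^6 ≡ 100 (mod 127)
106^7 ≡ 59 (mod 127)
106^9 ≡ 111 (mod 127)
106^14 ≡ 52 (mod 127)
106^18 ≡ 2 (mod 127)
106^21 ≡ 20 (mod 127)
106^42 ≡ 19 (mod 127)
106^63 ≡ 126 (mod 127)
106^126 ≡ 1 (mod 127) ✓
The order of 106 is 126, so the subgroup it generates has 126 elements.
[(Z/127Z)^× : ⟨106⟩] = 126/126 = 1.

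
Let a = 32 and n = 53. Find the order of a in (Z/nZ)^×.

By Lagrange's theorem, ord_53(32) divides φ(53) = 53 − 1 = 52 = 2^2 · 13.
Divisors of 52: 1, 2, 4, 13, 26, 52.
Compute 32^d (mod 53) for the divisors d until we hit 1:
32^1 ≡ 32 (mod 53)
32^2 ≡ 17 (mod 53)
32^4 ≡ 24 (mod 53)
32^13 ≡ 30 (mod 53)
32^26 ≡ 52 (mod 53)
32^52 ≡ 1 (mod 53) ✓
So ord_53(32) = 52.

52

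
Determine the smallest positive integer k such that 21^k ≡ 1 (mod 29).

28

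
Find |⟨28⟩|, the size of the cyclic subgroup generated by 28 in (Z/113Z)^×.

The order of 28 must divide φ(113) = 113 − 1 = 112 = 2^4 · 7.
Divisors of 112: 1, 2, 4, 7, 8, 14, 16, 28, 56, 112.
Compute 28^d (mod 113) for the divisors d until we hit 1:
28^1 ≡ 28 (mod 113)
28^2 ≡ 106 (mod 113)
28^4 ≡ 49 (mod 113)
28^7 ≡ 1 (mod 113) ✓
The smallest such exponent is 7, so the order of 28 is 7.

7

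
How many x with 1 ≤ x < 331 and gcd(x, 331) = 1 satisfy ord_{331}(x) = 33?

20

φ(331) = 331 − 1 = 330 = 2 · 3 · 5 · 11.
(Z/331Z)^× is cyclic (|G| = 330); a cyclic group of order m has exactly φ(d) elements of each order d | m, and none otherwise.
33 = 3 · 11 divides 330, and φ(33) = 20.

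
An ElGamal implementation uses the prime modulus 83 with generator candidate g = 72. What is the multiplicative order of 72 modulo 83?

82

By Lagrange's theorem, ord_83(72) divides φ(83) = 83 − 1 = 82 = 2 · 41.
Divisors of 82: 1, 2, 41, 82.
Check 72^d mod 83 for each divisor in increasing order:
72^1 ≡ 72
72^2 ≡ 38
72^41 ≡ 82
72^82 ≡ 1
The smallest such exponent is 82, so the order of 72 is 82.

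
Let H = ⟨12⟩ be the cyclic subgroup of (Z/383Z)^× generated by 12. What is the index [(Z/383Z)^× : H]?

2

By Lagrange's theorem, ord_383(12) divides φ(383) = 383 − 1 = 382 = 2 · 191.
Divisors of 382: 1, 2, 191, 382.
Evaluate successive powers at the divisors of 382:
12^1 ≡ 12
12^2 ≡ 144
12^191 ≡ 1
So ord_383(12) = 191, hence |⟨12⟩| = 191.
Index = |(Z/383Z)^×| / |⟨12⟩| = 382 / 191 = 2.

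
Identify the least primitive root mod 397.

5

φ(397) = 397 − 1 = 396 = 2^2 · 3^2 · 11.
g is a primitive root iff g^(396/q) ≢ 1 (mod 397) for each prime q ∈ {2, 3, 11}.
g = 2: 2^198 ≡ 396; 2^132 ≡ 1 — hits 1, so not a primitive root.
g = 3: 3^198 ≡ 1 — hits 1, so not a primitive root.
g = 4: 4^198 ≡ 1 — hits 1, so not a primitive root.
g = 5: 5^198 ≡ 396; 5^132 ≡ 362; 5^36 ≡ 290 — none is 1, so 5 is a primitive root.
So 5 is the smallest generator of (Z/397Z)^×.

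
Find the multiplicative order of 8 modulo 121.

Since 8 ∈ (Z/121Z)^×, its order divides φ(121) = φ(11^2) = 11·(11−1) = 110 = 2 · 5 · 11.
Divisors of 110: 1, 2, 5, 10, 11, 22, 55, 110.
Test each divisor d:
8^1 ≡ 8
8^2 ≡ 64
8^5 ≡ 98
8^10 ≡ 45
8^11 ≡ 118
8^22 ≡ 9
8^55 ≡ 120
8^110 ≡ 1
So ord_121(8) = 110.

110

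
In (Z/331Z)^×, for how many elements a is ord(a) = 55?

40

φ(331) = 331 − 1 = 330 = 2 · 3 · 5 · 11.
In a cyclic group of order 330, there are φ(d) elements of order d for each divisor d of 330, and zero for non-divisors.
55 = 5 · 11 divides 330, and φ(55) = 40.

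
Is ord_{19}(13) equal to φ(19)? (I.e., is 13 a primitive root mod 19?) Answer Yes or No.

Yes

φ(19) = 19 − 1 = 18 = 2 · 3^2.
13 is a primitive root mod 19 iff 13^(φ(19)/q) ≢ 1 for every prime q | φ(19), i.e. q ∈ {2, 3}.
13^9 ≡ 18 (mod 19)  [q = 2: ≢ 1 ✓]
13^6 ≡ 11 (mod 19)  [q = 3: ≢ 1 ✓]
All checks pass, so 13 has order 18 and is a primitive root modulo 19.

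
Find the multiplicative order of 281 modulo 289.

136

By Lagrange's theorem, ord_289(281) divides φ(289) = φ(17^2) = 17·(17−1) = 272 = 2^4 · 17.
Divisors of 272: 1, 2, 4, 8, 16, 17, 34, 68, 136, 272.
Test each divisor d:
281^1 ≡ 281
281^2 ≡ 64
281^4 ≡ 50
281^8 ≡ 188
281^16 ≡ 86
281^17 ≡ 179
281^34 ≡ 251
281^68 ≡ 288
281^136 ≡ 1
So ord_289(281) = 136.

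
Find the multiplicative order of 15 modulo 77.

5

The order of 15 must divide φ(77) = φ(7·11) = (7−1)·(11−1) = 6·10 = 60 = 2^2 · 3 · 5.
Divisors of 60: 1, 2, 3, 4, 5, 6, 10, 12, 15, 20, 30, 60.
Check 15^d mod 77 for each divisor in increasing order:
15^1 ≡ 15 (mod 77)
15^2 ≡ 71 (mod 77)
15^3 ≡ 64 (mod 77)
15^4 ≡ 36 (mod 77)
15^5 ≡ 1 (mod 77) ✓
Hence ord(15) = 5.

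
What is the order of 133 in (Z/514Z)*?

By Lagrange's theorem, ord_514(133) divides φ(514) = φ(2)·φ(257) = 1·256 = 256 = 2^8.
Divisors of 256: 1, 2, 4, 8, 16, 32, 64, 128, 256.
Compute 133^d (mod 514) for the divisors d until we hit 1:
133^1 ≡ 133 (mod 514)
133^2 ≡ 213 (mod 514)
133^4 ≡ 137 (mod 514)
133^8 ≡ 265 (mod 514)
133^16 ≡ 321 (mod 514)
133^32 ≡ 241 (mod 514)
133^64 ≡ 513 (mod 514)
133^128 ≡ 1 (mod 514) ✓
Hence ord(133) = 128.

128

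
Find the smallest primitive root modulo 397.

φ(397) = 397 − 1 = 396 = 2^2 · 3^2 · 11.
Test candidates g = 2, 3, … against the prime factors q ∈ {2, 3, 11} of φ(397): g is a generator iff g^(396/q) ≢ 1 for every such q.
g = 2: 2^198 ≡ 396; 2^132 ≡ 1 — hits 1, so not a primitive root.
g = 3: 3^198 ≡ 1 — hits 1, so not a primitive root.
g = 4: 4^198 ≡ 1 — hits 1, so not a primitive root.
g = 5: 5^198 ≡ 396; 5^132 ≡ 362; 5^36 ≡ 290 — none is 1, so 5 is a primitive root.
So 5 is the smallest generator of (Z/397Z)^×.

5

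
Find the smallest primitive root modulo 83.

2

φ(83) = 83 − 1 = 82 = 2 · 41.
g is a primitive root iff g^(82/q) ≢ 1 (mod 83) for each prime q ∈ {2, 41}.
g = 2: 2^41 ≡ 82; 2^2 ≡ 4 — none is 1, so 2 is a primitive root.
So 2 is the smallest generator of (Z/83Z)^×.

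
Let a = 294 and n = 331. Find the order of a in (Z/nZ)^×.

ord(294) | φ(331) = 331 − 1 = 330 = 2 · 3 · 5 · 11.
Divisors of 330: 1, 2, 3, 5, 6, 10, 11, 15, 22, 30, 33, 55, 66, 110, 165, 330.
Test each divisor d:
294^1 ≡ 294 (mod 331)
294^2 ≡ 45 (mod 331)
294^3 ≡ 321 (mod 331)
294^5 ≡ 212 (mod 331)
294^6 ≡ 100 (mod 331)
294^10 ≡ 259 (mod 331)
294^11 ≡ 16 (mod 331)
294^15 ≡ 293 (mod 331)
294^22 ≡ 256 (mod 331)
294^30 ≡ 120 (mod 331)
294^33 ≡ 124 (mod 331)
294^55 ≡ 299 (mod 331)
294^66 ≡ 150 (mod 331)
294^110 ≡ 31 (mod 331)
294^165 ≡ 1 (mod 331) ✓
Hence ord(294) = 165.

165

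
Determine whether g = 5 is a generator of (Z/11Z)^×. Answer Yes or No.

φ(11) = 11 − 1 = 10 = 2 · 5.
Test 5^(10/q) mod 11 for each prime factor q of 10:
5^5 ≡ 1 (mod 11)  [q = 2: ≡ 1 ✗]
5^2 ≡ 3 (mod 11)  [q = 5: ≢ 1 ✓]
5^5 ≡ 1 shows ord(5) | 5, strictly less than φ(11); not a primitive root.

No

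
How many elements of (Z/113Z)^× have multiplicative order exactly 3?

φ(113) = 113 − 1 = 112 = 2^4 · 7.
In a cyclic group of order 112, there are φ(d) elements of order d for each divisor d of 112, and zero for non-divisors.
Since 3 ∤ 112, the count is 0.

0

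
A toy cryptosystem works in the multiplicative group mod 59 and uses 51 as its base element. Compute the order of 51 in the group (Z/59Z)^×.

29

The order of 51 must divide φ(59) = 59 − 1 = 58 = 2 · 29.
Divisors of 58: 1, 2, 29, 58.
Test each divisor d:
51^1 ≡ 51
51^2 ≡ 5
51^29 ≡ 1
Therefore the multiplicative order of 51 modulo 59 is 29.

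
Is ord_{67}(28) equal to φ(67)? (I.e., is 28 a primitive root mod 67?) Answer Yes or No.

Yes

φ(67) = 67 − 1 = 66 = 2 · 3 · 11.
28 is a primitive root mod 67 iff 28^(φ(67)/q) ≢ 1 for every prime q | φ(67), i.e. q ∈ {2, 3, 11}.
28^33 ≡ 66 (mod 67)  [q = 2: ≢ 1 ✓]
28^22 ≡ 37 (mod 67)  [q = 3: ≢ 1 ✓]
28^6 ≡ 40 (mod 67)  [q = 11: ≢ 1 ✓]
All checks pass, so 28 has order 66 and is a primitive root modulo 67.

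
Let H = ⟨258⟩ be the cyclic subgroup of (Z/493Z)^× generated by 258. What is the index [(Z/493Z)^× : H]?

Since 258 ∈ (Z/493Z)^×, its order divides φ(493) = φ(17·29) = (17−1)·(29−1) = 16·28 = 448 = 2^6 · 7.
Divisors of 448: 1, 2, 4, 7, 8, 14, 16, 28, 32, 56, 64, 112, 224, 448.
Compute 258^d (mod 493) for the divisors d until we hit 1:
258^1 ≡ 258
258^2 ≡ 9
258^4 ≡ 81
258^7 ≡ 249
258^8 ≡ 152
258^14 ≡ 376
258^16 ≡ 426
258^28 ≡ 378
258^32 ≡ 52
258^56 ≡ 407
258^64 ≡ 239
258^112 ≡ 1
So ord_493(258) = 112, hence |⟨258⟩| = 112.
[(Z/493Z)^× : ⟨258⟩] = 448/112 = 4.

4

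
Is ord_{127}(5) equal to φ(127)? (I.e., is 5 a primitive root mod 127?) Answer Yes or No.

φ(127) = 127 − 1 = 126 = 2 · 3^2 · 7.
An element g generates (Z/127Z)^× iff g^(126/q) ≢ 1 (mod 127) for each prime q ∈ {2, 3, 7}.
5^63 ≡ 126 (mod 127)  [q = 2: ≢ 1 ✓]
5^42 ≡ 1 (mod 127)  [q = 3: ≡ 1 ✗]
5^18 ≡ 64 (mod 127)  [q = 7: ≢ 1 ✓]
The check at q = 3 fails, so 5 generates a proper subgroup.

No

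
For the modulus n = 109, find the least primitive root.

φ(109) = 109 − 1 = 108 = 2^2 · 3^3.
Test candidates g = 2, 3, … against the prime factors q ∈ {2, 3} of φ(109): g is a generator iff g^(108/q) ≢ 1 for every such q.
g = 2: 2^54 ≡ 108; 2^36 ≡ 1 — hits 1, so not a primitive root.
g = 3: 3^54 ≡ 1 — hits 1, so not a primitive root.
g = 4: 4^54 ≡ 1 — hits 1, so not a primitive root.
g = 5: 5^54 ≡ 1 — hits 1, so not a primitive root.
g = 6: 6^54 ≡ 108; 6^36 ≡ 63 — none is 1, so 6 is a primitive root.
So 6 is the smallest generator of (Z/109Z)^×.

6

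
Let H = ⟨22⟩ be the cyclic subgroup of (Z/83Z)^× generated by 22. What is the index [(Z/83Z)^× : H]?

1

Since 22 ∈ (Z/83Z)^×, its order divides φ(83) = 83 − 1 = 82 = 2 · 41.
Divisors of 82: 1, 2, 41, 82.
Check 22^d mod 83 for each divisor in increasing order:
22^1 ≡ 22
22^2 ≡ 69
22^41 ≡ 82
22^82 ≡ 1
The order of 22 is 82, so the subgroup it generates has 82 elements.
Index = |(Z/83Z)^×| / |⟨22⟩| = 82 / 82 = 1.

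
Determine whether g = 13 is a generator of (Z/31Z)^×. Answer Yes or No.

Yes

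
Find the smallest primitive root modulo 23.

φ(23) = 23 − 1 = 22 = 2 · 11.
g is a primitive root iff g^(22/q) ≢ 1 (mod 23) for each prime q ∈ {2, 11}.
g = 2: 2^11 ≡ 1 — hits 1, so not a primitive root.
g = 3: 3^11 ≡ 1 — hits 1, so not a primitive root.
g = 4: 4^11 ≡ 1 — hits 1, so not a primitive root.
g = 5: 5^11 ≡ 22; 5^2 ≡ 2 — none is 1, so 5 is a primitive root.
So 5 is the smallest generator of (Z/23Z)^×.

5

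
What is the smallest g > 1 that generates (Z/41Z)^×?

6

φ(41) = 41 − 1 = 40 = 2^3 · 5.
g is a primitive root iff g^(40/q) ≢ 1 (mod 41) for each prime q ∈ {2, 5}.
g = 2: 2^20 ≡ 1 — hits 1, so not a primitive root.
g = 3: 3^20 ≡ 40; 3^8 ≡ 1 — hits 1, so not a primitive root.
g = 4: 4^20 ≡ 1 — hits 1, so not a primitive root.
g = 5: 5^20 ≡ 1 — hits 1, so not a primitive root.
g = 6: 6^20 ≡ 40; 6^8 ≡ 10 — none is 1, so 6 is a primitive root.
Hence the least primitive root of 41 is 6.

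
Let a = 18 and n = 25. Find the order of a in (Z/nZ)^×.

ord(18) | φ(25) = φ(5^2) = 5·(5−1) = 20 = 2^2 · 5.
Divisors of 20: 1, 2, 4, 5, 10, 20.
Check 18^d mod 25 for each divisor in increasing order:
18^1 ≡ 18
18^2 ≡ 24
18^4 ≡ 1
The smallest such exponent is 4, so the order of 18 is 4.

4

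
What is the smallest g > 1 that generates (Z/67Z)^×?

2

φ(67) = 67 − 1 = 66 = 2 · 3 · 11.
Test candidates g = 2, 3, … against the prime factors q ∈ {2, 3, 11} of φ(67): g is a generator iff g^(66/q) ≢ 1 for every such q.
g = 2: 2^33 ≡ 66; 2^22 ≡ 37; 2^6 ≡ 64 — none is 1, so 2 is a primitive root.
So 2 is the smallest generator of (Z/67Z)^×.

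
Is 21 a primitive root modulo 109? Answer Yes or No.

φ(109) = 109 − 1 = 108 = 2^2 · 3^3.
21 is a primitive root mod 109 iff 21^(φ(109)/q) ≢ 1 for every prime q | φ(109), i.e. q ∈ {2, 3}.
21^54 ≡ 1 (mod 109)  [q = 2: ≡ 1 ✗]
21^36 ≡ 45 (mod 109)  [q = 3: ≢ 1 ✓]
The check at q = 2 fails, so 21 generates a proper subgroup.

No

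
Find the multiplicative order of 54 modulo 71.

5

ord(54) | φ(71) = 71 − 1 = 70 = 2 · 5 · 7.
Divisors of 70: 1, 2, 5, 7, 10, 14, 35, 70.
Check 54^d mod 71 for each divisor in increasing order:
54^1 ≡ 54 (mod 71)
54^2 ≡ 5 (mod 71)
54^5 ≡ 1 (mod 71) ✓
So ord_71(54) = 5.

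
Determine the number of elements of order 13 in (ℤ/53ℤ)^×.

12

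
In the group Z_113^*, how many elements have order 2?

φ(113) = 113 − 1 = 112 = 2^4 · 7.
Since (Z/113Z)^× is cyclic of order 112, the number of elements of order d is φ(d) when d | 112 and 0 otherwise.
2 | 112, and φ(2) = 2 − 1 = 1.

1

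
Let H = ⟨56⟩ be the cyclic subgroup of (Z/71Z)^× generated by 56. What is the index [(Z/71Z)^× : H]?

Since 56 ∈ (Z/71Z)^×, its order divides φ(71) = 71 − 1 = 70 = 2 · 5 · 7.
Divisors of 70: 1, 2, 5, 7, 10, 14, 35, 70.
Test each divisor d:
56^1 ≡ 56
56^2 ≡ 12
56^5 ≡ 41
56^7 ≡ 66
56^10 ≡ 48
56^14 ≡ 25
56^35 ≡ 70
56^70 ≡ 1
Thus |⟨56⟩| = ord(56) = 70.
[(Z/71Z)^× : ⟨56⟩] = 70/70 = 1.

1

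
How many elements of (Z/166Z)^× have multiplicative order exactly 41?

40

φ(166) = φ(2)·φ(83) = 1·82 = 82 = 2 · 41.
In a cyclic group of order 82, there are φ(d) elements of order d for each divisor d of 82, and zero for non-divisors.
41 | 82, and φ(41) = 41 − 1 = 40.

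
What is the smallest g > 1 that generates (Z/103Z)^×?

5

φ(103) = 103 − 1 = 102 = 2 · 3 · 17.
Test candidates g = 2, 3, … against the prime factors q ∈ {2, 3, 17} of φ(103): g is a generator iff g^(102/q) ≢ 1 for every such q.
g = 2: 2^51 ≡ 1 — hits 1, so not a primitive root.
g = 3: 3^51 ≡ 102; 3^34 ≡ 1 — hits 1, so not a primitive root.
g = 4: 4^51 ≡ 1 — hits 1, so not a primitive root.
g = 5: 5^51 ≡ 102; 5^34 ≡ 56; 5^6 ≡ 72 — none is 1, so 5 is a primitive root.
Hence the least primitive root of 103 is 5.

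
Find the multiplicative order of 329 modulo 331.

15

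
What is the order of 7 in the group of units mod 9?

3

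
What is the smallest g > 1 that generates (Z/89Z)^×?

3

φ(89) = 89 − 1 = 88 = 2^3 · 11.
g is a primitive root iff g^(88/q) ≢ 1 (mod 89) for each prime q ∈ {2, 11}.
g = 2: 2^44 ≡ 1 — hits 1, so not a primitive root.
g = 3: 3^44 ≡ 88; 3^8 ≡ 64 — none is 1, so 3 is a primitive root.
Hence the least primitive root of 89 is 3.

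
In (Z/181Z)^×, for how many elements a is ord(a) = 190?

φ(181) = 181 − 1 = 180 = 2^2 · 3^2 · 5.
(Z/181Z)^× is cyclic (|G| = 180); a cyclic group of order m has exactly φ(d) elements of each order d | m, and none otherwise.
Here 180 is not a multiple of 190, so there are no elements of order 190.

0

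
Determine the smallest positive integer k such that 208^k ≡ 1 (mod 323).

By Lagrange's theorem, ord_323(208) divides φ(323) = φ(17·19) = (17−1)·(19−1) = 16·18 = 288 = 2^5 · 3^2.
Divisors of 288: 1, 2, 3, 4, 6, 8, 9, 12, 16, 18, 24, 32, 36, 48, 72, 96, 144, 288.
Compute 208^d (mod 323) for the divisors d until we hit 1:
208^1 ≡ 208 (mod 323)
208^2 ≡ 305 (mod 323)
208^3 ≡ 132 (mod 323)
208^4 ≡ 1 (mod 323) ✓
So ord_323(208) = 4.

4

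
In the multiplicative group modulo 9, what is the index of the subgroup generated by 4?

2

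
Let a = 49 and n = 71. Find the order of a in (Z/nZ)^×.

By Lagrange's theorem, ord_71(49) divides φ(71) = 71 − 1 = 70 = 2 · 5 · 7.
Divisors of 70: 1, 2, 5, 7, 10, 14, 35, 70.
Evaluate successive powers at the divisors of 70:
49^1 ≡ 49
49^2 ≡ 58
49^5 ≡ 45
49^7 ≡ 54
49^10 ≡ 37
49^14 ≡ 5
49^35 ≡ 1
Hence ord(49) = 35.

35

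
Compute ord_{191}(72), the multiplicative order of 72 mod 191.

By Lagrange's theorem, ord_191(72) divides φ(191) = 191 − 1 = 190 = 2 · 5 · 19.
Divisors of 190: 1, 2, 5, 10, 19, 38, 95, 190.
Compute 72^d (mod 191) for the divisors d until we hit 1:
72^1 ≡ 72 (mod 191)
72^2 ≡ 27 (mod 191)
72^5 ≡ 154 (mod 191)
72^10 ≡ 32 (mod 191)
72^19 ≡ 184 (mod 191)
72^38 ≡ 49 (mod 191)
72^95 ≡ 1 (mod 191) ✓
Hence ord(72) = 95.

95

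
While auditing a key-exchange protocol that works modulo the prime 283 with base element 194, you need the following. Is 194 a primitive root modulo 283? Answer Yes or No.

φ(283) = 283 − 1 = 282 = 2 · 3 · 47.
194 is a primitive root mod 283 iff 194^(φ(283)/q) ≢ 1 for every prime q | φ(283), i.e. q ∈ {2, 3, 47}.
194^141 ≡ 282 (mod 283)  [q = 2: ≢ 1 ✓]
194^94 ≡ 44 (mod 283)  [q = 3: ≢ 1 ✓]
194^6 ≡ 256 (mod 283)  [q = 47: ≢ 1 ✓]
Every test exponent gives a nontrivial residue, hence 194 generates the full group.

Yes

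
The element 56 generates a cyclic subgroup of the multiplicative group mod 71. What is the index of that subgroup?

1

By Lagrange's theorem, ord_71(56) divides φ(71) = 71 − 1 = 70 = 2 · 5 · 7.
Divisors of 70: 1, 2, 5, 7, 10, 14, 35, 70.
Compute 56^d (mod 71) for the divisors d until we hit 1:
56^1 ≡ 56 (mod 71)
56^2 ≡ 12 (mod 71)
56^5 ≡ 41 (mod 71)
56^7 ≡ 66 (mod 71)
56^10 ≡ 48 (mod 71)
56^14 ≡ 25 (mod 71)
56^35 ≡ 70 (mod 71)
56^70 ≡ 1 (mod 71) ✓
So ord_71(56) = 70, hence |⟨56⟩| = 70.
Index = |(Z/71Z)^×| / |⟨56⟩| = 70 / 70 = 1.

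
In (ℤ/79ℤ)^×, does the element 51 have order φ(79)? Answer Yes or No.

No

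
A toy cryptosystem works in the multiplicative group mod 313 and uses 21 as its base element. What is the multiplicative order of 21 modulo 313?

The order of 21 must divide φ(313) = 313 − 1 = 312 = 2^3 · 3 · 13.
Divisors of 312: 1, 2, 3, 4, 6, 8, 12, 13, 24, 26, 39, 52, 78, 104, 156, 312.
Check 21^d mod 313 for each divisor in increasing order:
21^1 ≡ 21 (mod 313)
21^2 ≡ 128 (mod 313)
21^3 ≡ 184 (mod 313)
21^4 ≡ 108 (mod 313)
21^6 ≡ 52 (mod 313)
21^8 ≡ 83 (mod 313)
21^12 ≡ 200 (mod 313)
21^13 ≡ 131 (mod 313)
21^24 ≡ 249 (mod 313)
21^26 ≡ 259 (mod 313)
21^39 ≡ 125 (mod 313)
21^52 ≡ 99 (mod 313)
21^78 ≡ 288 (mod 313)
21^104 ≡ 98 (mod 313)
21^156 ≡ 312 (mod 313)
21^312 ≡ 1 (mod 313) ✓
The smallest such exponent is 312, so the order of 21 is 312.

312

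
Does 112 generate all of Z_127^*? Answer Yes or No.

Yes

φ(127) = 127 − 1 = 126 = 2 · 3^2 · 7.
An element g generates (Z/127Z)^× iff g^(126/q) ≢ 1 (mod 127) for each prime q ∈ {2, 3, 7}.
112^63 ≡ 126 (mod 127)  [q = 2: ≢ 1 ✓]
112^42 ≡ 107 (mod 127)  [q = 3: ≢ 1 ✓]
112^18 ≡ 2 (mod 127)  [q = 7: ≢ 1 ✓]
All checks pass, so 112 has order 126 and is a primitive root modulo 127.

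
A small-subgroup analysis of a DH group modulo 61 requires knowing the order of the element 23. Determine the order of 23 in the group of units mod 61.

20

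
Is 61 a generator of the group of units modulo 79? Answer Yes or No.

φ(79) = 79 − 1 = 78 = 2 · 3 · 13.
It suffices to check that the order of 61 is not a proper divisor of 78: compute 61^(78/q) for q ∈ {2, 3, 13}.
61^39 ≡ 78 (mod 79)  [q = 2: ≢ 1 ✓]
61^26 ≡ 1 (mod 79)  [q = 3: ≡ 1 ✗]
61^6 ≡ 38 (mod 79)  [q = 13: ≢ 1 ✓]
The check at q = 3 fails, so 61 generates a proper subgroup.

No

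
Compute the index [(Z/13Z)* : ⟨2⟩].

ord(2) | φ(13) = 13 − 1 = 12 = 2^2 · 3.
Divisors of 12: 1, 2, 3, 4, 6, 12.
Check 2^d mod 13 for each divisor in increasing order:
2^1 ≡ 2 (mod 13)
2^2 ≡ 4 (mod 13)
2^3 ≡ 8 (mod 13)
2^4 ≡ 3 (mod 13)
2^6 ≡ 12 (mod 13)
2^12 ≡ 1 (mod 13) ✓
Thus |⟨2⟩| = ord(2) = 12.
[(Z/13Z)^× : ⟨2⟩] = 12/12 = 1.

1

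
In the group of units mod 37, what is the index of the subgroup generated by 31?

Since 31 ∈ (Z/37Z)^×, its order divides φ(37) = 37 − 1 = 36 = 2^2 · 3^2.
Divisors of 36: 1, 2, 3, 4, 6, 9, 12, 18, 36.
Test each divisor d:
31^1 ≡ 31
31^2 ≡ 36
31^3 ≡ 6
31^4 ≡ 1
Thus |⟨31⟩| = ord(31) = 4.
Index = |(Z/37Z)^×| / |⟨31⟩| = 36 / 4 = 9.

9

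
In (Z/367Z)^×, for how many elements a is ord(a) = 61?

60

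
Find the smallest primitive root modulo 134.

φ(134) = φ(2)·φ(67) = 1·66 = 66 = 2 · 3 · 11.
Test candidates g = 2, 3, … against the prime factors q ∈ {2, 3, 11} of φ(134): g is a generator iff g^(66/q) ≢ 1 for every such q.
g = 2: gcd(2, 134) = 2 > 1, not a unit — skip.
g = 3: 3^33 ≡ 133; 3^22 ≡ 1 — hits 1, so not a primitive root.
g = 4: gcd(4, 134) = 2 > 1, not a unit — skip.
g = 5: 5^33 ≡ 133; 5^22 ≡ 1 — hits 1, so not a primitive root.
g = 6: gcd(6, 134) = 2 > 1, not a unit — skip.
g = 7: 7^33 ≡ 133; 7^22 ≡ 29; 7^6 ≡ 131 — none is 1, so 7 is a primitive root.
Hence the least primitive root of 134 is 7.

7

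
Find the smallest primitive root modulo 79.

3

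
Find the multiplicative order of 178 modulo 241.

By Lagrange's theorem, ord_241(178) divides φ(241) = 241 − 1 = 240 = 2^4 · 3 · 5.
Divisors of 240: 1, 2, 3, 4, 5, 6, 8, 10, 12, 15, 16, 20, 24, 30, 40, 48, 60, 80, 120, 240.
Evaluate successive powers at the divisors of 240:
178^1 ≡ 178 (mod 241)
178^2 ≡ 113 (mod 241)
178^3 ≡ 111 (mod 241)
178^4 ≡ 237 (mod 241)
178^5 ≡ 11 (mod 241)
178^6 ≡ 30 (mod 241)
178^8 ≡ 16 (mod 241)
178^10 ≡ 121 (mod 241)
178^12 ≡ 177 (mod 241)
178^15 ≡ 126 (mod 241)
178^16 ≡ 15 (mod 241)
178^20 ≡ 181 (mod 241)
178^24 ≡ 240 (mod 241)
178^30 ≡ 211 (mod 241)
178^40 ≡ 226 (mod 241)
178^48 ≡ 1 (mod 241) ✓
Therefore the multiplicative order of 178 modulo 241 is 48.

48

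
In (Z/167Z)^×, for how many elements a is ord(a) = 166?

82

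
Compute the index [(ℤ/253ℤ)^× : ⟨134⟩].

2

ord(134) | φ(253) = φ(11·23) = (11−1)·(23−1) = 10·22 = 220 = 2^2 · 5 · 11.
Divisors of 220: 1, 2, 4, 5, 10, 11, 20, 22, 44, 55, 110, 220.
Check 134^d mod 253 for each divisor in increasing order:
134^1 ≡ 134 (mod 253)
134^2 ≡ 246 (mod 253)
134^4 ≡ 49 (mod 253)
134^5 ≡ 241 (mod 253)
134^10 ≡ 144 (mod 253)
134^11 ≡ 68 (mod 253)
134^20 ≡ 243 (mod 253)
134^22 ≡ 70 (mod 253)
134^44 ≡ 93 (mod 253)
134^55 ≡ 252 (mod 253)
134^110 ≡ 1 (mod 253) ✓
The order of 134 is 110, so the subgroup it generates has 110 elements.
The index is φ(253) / ord(134) = 220 / 110 = 2.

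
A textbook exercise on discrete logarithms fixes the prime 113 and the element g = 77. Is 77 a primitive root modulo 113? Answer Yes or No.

No

φ(113) = 113 − 1 = 112 = 2^4 · 7.
77 is a primitive root mod 113 iff 77^(φ(113)/q) ≢ 1 for every prime q | φ(113), i.e. q ∈ {2, 7}.
77^56 ≡ 1 (mod 113)  [q = 2: ≡ 1 ✗]
77^16 ≡ 109 (mod 113)  [q = 7: ≢ 1 ✓]
77^56 ≡ 1 shows ord(77) | 56, strictly less than φ(113); not a primitive root.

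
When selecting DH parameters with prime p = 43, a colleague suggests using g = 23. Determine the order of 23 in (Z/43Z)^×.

21

Since 23 ∈ (Z/43Z)^×, its order divides φ(43) = 43 − 1 = 42 = 2 · 3 · 7.
Divisors of 42: 1, 2, 3, 6, 7, 14, 21, 42.
Test each divisor d:
23^1 ≡ 23 (mod 43)
23^2 ≡ 13 (mod 43)
23^3 ≡ 41 (mod 43)
23^6 ≡ 4 (mod 43)
23^7 ≡ 6 (mod 43)
23^14 ≡ 36 (mod 43)
23^21 ≡ 1 (mod 43) ✓
Therefore the multiplicative order of 23 modulo 43 is 21.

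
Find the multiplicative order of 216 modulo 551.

42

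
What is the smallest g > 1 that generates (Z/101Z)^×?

2

φ(101) = 101 − 1 = 100 = 2^2 · 5^2.
g is a primitive root iff g^(100/q) ≢ 1 (mod 101) for each prime q ∈ {2, 5}.
g = 2: 2^50 ≡ 100; 2^20 ≡ 95 — none is 1, so 2 is a primitive root.
The smallest primitive root modulo 101 is 2.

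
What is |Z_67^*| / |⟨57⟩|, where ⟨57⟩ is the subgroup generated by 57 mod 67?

ord(57) | φ(67) = 67 − 1 = 66 = 2 · 3 · 11.
Divisors of 66: 1, 2, 3, 6, 11, 22, 33, 66.
Evaluate successive powers at the divisors of 66:
57^1 ≡ 57 (mod 67)
57^2 ≡ 33 (mod 67)
57^3 ≡ 5 (mod 67)
57^6 ≡ 25 (mod 67)
57^11 ≡ 38 (mod 67)
57^22 ≡ 37 (mod 67)
57^33 ≡ 66 (mod 67)
57^66 ≡ 1 (mod 67) ✓
So ord_67(57) = 66, hence |⟨57⟩| = 66.
[(Z/67Z)^× : ⟨57⟩] = 66/66 = 1.

1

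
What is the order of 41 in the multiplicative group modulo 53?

52

ord(41) | φ(53) = 53 − 1 = 52 = 2^2 · 13.
Divisors of 52: 1, 2, 4, 13, 26, 52.
Check 41^d mod 53 for each divisor in increasing order:
41^1 ≡ 41
41^2 ≡ 38
41^4 ≡ 13
41^13 ≡ 30
41^26 ≡ 52
41^52 ≡ 1
The smallest such exponent is 52, so the order of 41 is 52.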